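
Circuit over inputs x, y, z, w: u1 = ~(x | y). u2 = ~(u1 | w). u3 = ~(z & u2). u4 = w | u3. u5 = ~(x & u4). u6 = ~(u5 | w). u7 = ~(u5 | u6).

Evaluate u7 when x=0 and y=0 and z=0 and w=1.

0

u1 = ~(0 | 0) = 1
u2 = ~(1 | 1) = 0
u3 = ~(0 & 0) = 1
u4 = 1 | 1 = 1
u5 = ~(0 & 1) = 1
u6 = ~(1 | 1) = 0
u7 = ~(1 | 0) = 0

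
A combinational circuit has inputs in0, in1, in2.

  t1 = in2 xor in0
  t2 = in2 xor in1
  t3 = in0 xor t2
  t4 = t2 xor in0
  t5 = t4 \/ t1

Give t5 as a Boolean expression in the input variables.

t1 = in2 xor in0
t2 = in2 xor in1
t4 = t2 xor in0 = (in2 xor in1) xor in0
t5 = t4 \/ t1 = ((in2 xor in1) xor in0) \/ (in2 xor in0)

((in2 xor in1) xor in0) \/ (in2 xor in0)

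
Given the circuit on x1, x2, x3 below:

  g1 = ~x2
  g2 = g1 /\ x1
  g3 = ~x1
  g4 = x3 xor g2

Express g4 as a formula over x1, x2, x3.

g1 = ~x2
g2 = g1 /\ x1 = ~x2 /\ x1
g4 = x3 xor g2 = x3 xor (~x2 /\ x1)

x3 xor (~x2 /\ x1)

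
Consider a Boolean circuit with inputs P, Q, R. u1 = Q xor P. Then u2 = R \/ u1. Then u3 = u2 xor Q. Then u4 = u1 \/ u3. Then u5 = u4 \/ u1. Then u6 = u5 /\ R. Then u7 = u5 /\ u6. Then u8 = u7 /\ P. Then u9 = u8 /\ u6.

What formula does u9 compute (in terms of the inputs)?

(((((Q xor P) \/ ((R \/ (Q xor P)) xor Q)) \/ (Q xor P)) /\ ((((Q xor P) \/ ((R \/ (Q xor P)) xor Q)) \/ (Q xor P)) /\ R)) /\ P) /\ ((((Q xor P) \/ ((R \/ (Q xor P)) xor Q)) \/ (Q xor P)) /\ R)

u1 = Q xor P
u2 = R \/ u1 = R \/ (Q xor P)
u3 = u2 xor Q = (R \/ (Q xor P)) xor Q
u4 = u1 \/ u3 = (Q xor P) \/ ((R \/ (Q xor P)) xor Q)
u5 = u4 \/ u1 = ((Q xor P) \/ ((R \/ (Q xor P)) xor Q)) \/ (Q xor P)
u6 = u5 /\ R = (((Q xor P) \/ ((R \/ (Q xor P)) xor Q)) \/ (Q xor P)) /\ R
u7 = u5 /\ u6 = (((Q xor P) \/ ((R \/ (Q xor P)) xor Q)) \/ (Q xor P)) /\ ((((Q xor P) \/ ((R \/ (Q xor P)) xor Q)) \/ (Q xor P)) /\ R)
u8 = u7 /\ P = ((((Q xor P) \/ ((R \/ (Q xor P)) xor Q)) \/ (Q xor P)) /\ ((((Q xor P) \/ ((R \/ (Q xor P)) xor Q)) \/ (Q xor P)) /\ R)) /\ P
u9 = u8 /\ u6 = (((((Q xor P) \/ ((R \/ (Q xor P)) xor Q)) \/ (Q xor P)) /\ ((((Q xor P) \/ ((R \/ (Q xor P)) xor Q)) \/ (Q xor P)) /\ R)) /\ P) /\ ((((Q xor P) \/ ((R \/ (Q xor P)) xor Q)) \/ (Q xor P)) /\ R)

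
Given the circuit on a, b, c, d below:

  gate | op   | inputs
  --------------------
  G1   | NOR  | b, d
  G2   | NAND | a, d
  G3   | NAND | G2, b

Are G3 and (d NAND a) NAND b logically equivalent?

Yes

G2 = a NAND d
G3 = G2 NAND b = (a NAND d) NAND b
At a=0, b=1, c=0, d=0: circuit gives 0, formula gives 0.
At a=0, b=0, c=0, d=0: circuit gives 1, formula gives 1.
Agrees on all 16 inputs.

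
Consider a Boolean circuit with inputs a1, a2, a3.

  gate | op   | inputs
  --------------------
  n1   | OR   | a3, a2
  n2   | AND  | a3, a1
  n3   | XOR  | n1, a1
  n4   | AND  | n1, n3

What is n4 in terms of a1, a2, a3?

(a3 OR a2) AND ((a3 OR a2) XOR a1)

n1 = a3 OR a2
n3 = n1 XOR a1 = (a3 OR a2) XOR a1
n4 = n1 AND n3 = (a3 OR a2) AND ((a3 OR a2) XOR a1)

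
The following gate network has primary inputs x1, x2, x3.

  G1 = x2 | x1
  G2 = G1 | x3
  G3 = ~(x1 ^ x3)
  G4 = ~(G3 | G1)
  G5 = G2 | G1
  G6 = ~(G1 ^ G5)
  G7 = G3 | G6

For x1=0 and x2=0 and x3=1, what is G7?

0

G1 = 0 | 0 = 0
G2 = 0 | 1 = 1
G3 = ~(0 ^ 1) = 0
G5 = 1 | 0 = 1
G6 = ~(0 ^ 1) = 0
G7 = 0 | 0 = 0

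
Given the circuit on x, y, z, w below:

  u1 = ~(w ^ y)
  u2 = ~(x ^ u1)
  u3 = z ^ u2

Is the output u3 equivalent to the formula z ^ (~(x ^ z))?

u1 = ~(w ^ y)
u2 = ~(x ^ u1) = ~(x ^ (~(w ^ y)))
u3 = z ^ u2 = z ^ (~(x ^ (~(w ^ y))))
At x=0, y=0, z=0, w=0: circuit gives 0, formula gives 1.

No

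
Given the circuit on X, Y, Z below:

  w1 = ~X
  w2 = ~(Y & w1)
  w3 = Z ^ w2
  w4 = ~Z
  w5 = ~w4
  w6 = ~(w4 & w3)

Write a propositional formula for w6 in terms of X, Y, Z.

~(~Z & (Z ^ (~(Y & ~X))))

w1 = ~X
w2 = ~(Y & w1) = ~(Y & ~X)
w3 = Z ^ w2 = Z ^ (~(Y & ~X))
w4 = ~Z
w6 = ~(w4 & w3) = ~(~Z & (Z ^ (~(Y & ~X))))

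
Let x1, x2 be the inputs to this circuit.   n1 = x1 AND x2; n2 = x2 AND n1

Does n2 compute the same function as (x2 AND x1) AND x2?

Yes

n1 = x1 AND x2
n2 = x2 AND n1 = x2 AND (x1 AND x2)
At x1=0, x2=0: circuit gives 0, formula gives 0.
At x1=1, x2=1: circuit gives 1, formula gives 1.
Agrees on all 4 inputs.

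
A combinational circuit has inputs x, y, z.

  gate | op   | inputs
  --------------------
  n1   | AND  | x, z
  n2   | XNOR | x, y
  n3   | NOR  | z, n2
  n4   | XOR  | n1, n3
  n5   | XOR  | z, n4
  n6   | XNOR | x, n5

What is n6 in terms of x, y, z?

n1 = x AND z
n2 = x XNOR y
n3 = z NOR n2 = z NOR (x XNOR y)
n4 = n1 XOR n3 = (x AND z) XOR (z NOR (x XNOR y))
n5 = z XOR n4 = z XOR ((x AND z) XOR (z NOR (x XNOR y)))
n6 = x XNOR n5 = x XNOR (z XOR ((x AND z) XOR (z NOR (x XNOR y))))

x XNOR (z XOR ((x AND z) XOR (z NOR (x XNOR y))))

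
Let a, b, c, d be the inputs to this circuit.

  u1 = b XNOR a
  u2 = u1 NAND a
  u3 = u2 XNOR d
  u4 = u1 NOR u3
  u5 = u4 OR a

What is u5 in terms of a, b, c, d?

u1 = b XNOR a
u2 = u1 NAND a = (b XNOR a) NAND a
u3 = u2 XNOR d = ((b XNOR a) NAND a) XNOR d
u4 = u1 NOR u3 = (b XNOR a) NOR (((b XNOR a) NAND a) XNOR d)
u5 = u4 OR a = ((b XNOR a) NOR (((b XNOR a) NAND a) XNOR d)) OR a

((b XNOR a) NOR (((b XNOR a) NAND a) XNOR d)) OR a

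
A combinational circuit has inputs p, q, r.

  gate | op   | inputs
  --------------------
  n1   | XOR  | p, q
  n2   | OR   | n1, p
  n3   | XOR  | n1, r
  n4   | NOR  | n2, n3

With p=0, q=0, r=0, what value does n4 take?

1

n1 = 0 XOR 0 = 0
n2 = 0 OR 0 = 0
n3 = 0 XOR 0 = 0
n4 = 0 NOR 0 = 1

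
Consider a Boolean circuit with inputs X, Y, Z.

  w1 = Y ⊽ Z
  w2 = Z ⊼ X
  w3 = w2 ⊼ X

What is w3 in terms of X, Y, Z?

w2 = Z ⊼ X
w3 = w2 ⊼ X = (Z ⊼ X) ⊼ X

(Z ⊼ X) ⊼ X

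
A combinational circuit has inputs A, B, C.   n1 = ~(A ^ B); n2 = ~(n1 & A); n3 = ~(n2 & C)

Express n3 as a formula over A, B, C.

n1 = ~(A ^ B)
n2 = ~(n1 & A) = ~((~(A ^ B)) & A)
n3 = ~(n2 & C) = ~((~((~(A ^ B)) & A)) & C)

~((~((~(A ^ B)) & A)) & C)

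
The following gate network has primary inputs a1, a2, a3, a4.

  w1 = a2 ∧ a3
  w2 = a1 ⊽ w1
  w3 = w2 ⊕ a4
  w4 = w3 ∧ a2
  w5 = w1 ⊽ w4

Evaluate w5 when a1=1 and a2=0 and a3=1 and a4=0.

1

w1 = 0 ∧ 1 = 0
w2 = 1 ⊽ 0 = 0
w3 = 0 ⊕ 0 = 0
w4 = 0 ∧ 0 = 0
w5 = 0 ⊽ 0 = 1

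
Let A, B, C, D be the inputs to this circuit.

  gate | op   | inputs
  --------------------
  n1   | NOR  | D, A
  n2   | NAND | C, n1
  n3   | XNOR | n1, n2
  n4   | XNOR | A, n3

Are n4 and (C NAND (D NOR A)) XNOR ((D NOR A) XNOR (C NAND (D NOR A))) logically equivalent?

n1 = D NOR A
n2 = C NAND n1 = C NAND (D NOR A)
n3 = n1 XNOR n2 = (D NOR A) XNOR (C NAND (D NOR A))
n4 = A XNOR n3 = A XNOR ((D NOR A) XNOR (C NAND (D NOR A)))
At A=0, B=0, C=0, D=0: circuit gives 0, formula gives 1.

No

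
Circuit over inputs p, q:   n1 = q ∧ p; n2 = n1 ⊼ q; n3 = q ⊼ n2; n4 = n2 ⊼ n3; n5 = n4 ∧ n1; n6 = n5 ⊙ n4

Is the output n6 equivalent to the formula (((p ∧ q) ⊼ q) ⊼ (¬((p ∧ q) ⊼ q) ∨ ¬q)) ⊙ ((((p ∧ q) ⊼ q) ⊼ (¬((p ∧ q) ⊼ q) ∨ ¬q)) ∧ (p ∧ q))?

Yes

n1 = q ∧ p
n2 = n1 ⊼ q = (q ∧ p) ⊼ q
n3 = q ⊼ n2 = q ⊼ ((q ∧ p) ⊼ q)
n4 = n2 ⊼ n3 = ((q ∧ p) ⊼ q) ⊼ (q ⊼ ((q ∧ p) ⊼ q))
n5 = n4 ∧ n1 = (((q ∧ p) ⊼ q) ⊼ (q ⊼ ((q ∧ p) ⊼ q))) ∧ (q ∧ p)
n6 = n5 ⊙ n4 = ((((q ∧ p) ⊼ q) ⊼ (q ⊼ ((q ∧ p) ⊼ q))) ∧ (q ∧ p)) ⊙ (((q ∧ p) ⊼ q) ⊼ (q ⊼ ((q ∧ p) ⊼ q)))
At p=0, q=1: circuit gives 0, formula gives 0.
At p=0, q=0: circuit gives 1, formula gives 1.
Agrees on all 4 inputs.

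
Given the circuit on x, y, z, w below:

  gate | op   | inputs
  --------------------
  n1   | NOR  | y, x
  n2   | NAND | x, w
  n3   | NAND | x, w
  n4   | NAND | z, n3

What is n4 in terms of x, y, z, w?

z NAND (x NAND w)

n3 = x NAND w
n4 = z NAND n3 = z NAND (x NAND w)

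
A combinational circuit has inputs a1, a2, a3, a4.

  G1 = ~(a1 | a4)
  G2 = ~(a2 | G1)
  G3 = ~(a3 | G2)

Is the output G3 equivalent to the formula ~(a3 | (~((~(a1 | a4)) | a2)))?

Yes

G1 = ~(a1 | a4)
G2 = ~(a2 | G1) = ~(a2 | (~(a1 | a4)))
G3 = ~(a3 | G2) = ~(a3 | (~(a2 | (~(a1 | a4)))))
At a1=0, a2=0, a3=0, a4=1: circuit gives 0, formula gives 0.
At a1=0, a2=0, a3=0, a4=0: circuit gives 1, formula gives 1.
Agrees on all 16 inputs.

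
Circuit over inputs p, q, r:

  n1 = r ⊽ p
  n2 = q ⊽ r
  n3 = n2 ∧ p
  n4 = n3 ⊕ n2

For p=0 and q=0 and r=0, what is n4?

n2 = 0 ⊽ 0 = 1
n3 = 1 ∧ 0 = 0
n4 = 0 ⊕ 1 = 1

1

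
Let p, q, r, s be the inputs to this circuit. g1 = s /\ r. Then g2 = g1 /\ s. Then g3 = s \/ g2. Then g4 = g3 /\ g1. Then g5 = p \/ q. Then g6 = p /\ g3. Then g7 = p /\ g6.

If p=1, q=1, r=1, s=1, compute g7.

1

g1 = 1 /\ 1 = 1
g2 = 1 /\ 1 = 1
g3 = 1 \/ 1 = 1
g6 = 1 /\ 1 = 1
g7 = 1 /\ 1 = 1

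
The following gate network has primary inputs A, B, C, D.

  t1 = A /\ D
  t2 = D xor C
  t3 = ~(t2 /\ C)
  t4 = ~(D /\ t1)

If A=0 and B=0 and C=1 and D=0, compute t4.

1

t1 = 0 /\ 0 = 0
t4 = ~(0 /\ 0) = 1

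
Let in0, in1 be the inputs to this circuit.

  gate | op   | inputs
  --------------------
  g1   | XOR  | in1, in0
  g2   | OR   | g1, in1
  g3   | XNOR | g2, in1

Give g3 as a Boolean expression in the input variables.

g1 = in1 XOR in0
g2 = g1 OR in1 = (in1 XOR in0) OR in1
g3 = g2 XNOR in1 = ((in1 XOR in0) OR in1) XNOR in1

((in1 XOR in0) OR in1) XNOR in1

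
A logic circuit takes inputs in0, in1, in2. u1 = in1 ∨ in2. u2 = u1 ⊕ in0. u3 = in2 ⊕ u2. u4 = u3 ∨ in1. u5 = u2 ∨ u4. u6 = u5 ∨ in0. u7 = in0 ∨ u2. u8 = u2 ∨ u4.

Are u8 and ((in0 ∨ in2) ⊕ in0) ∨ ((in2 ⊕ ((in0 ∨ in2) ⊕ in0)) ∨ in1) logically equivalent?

No

u1 = in1 ∨ in2
u2 = u1 ⊕ in0 = (in1 ∨ in2) ⊕ in0
u3 = in2 ⊕ u2 = in2 ⊕ ((in1 ∨ in2) ⊕ in0)
u4 = u3 ∨ in1 = (in2 ⊕ ((in1 ∨ in2) ⊕ in0)) ∨ in1
u8 = u2 ∨ u4 = ((in1 ∨ in2) ⊕ in0) ∨ ((in2 ⊕ ((in1 ∨ in2) ⊕ in0)) ∨ in1)
At in0=1, in1=0, in2=0: circuit gives 1, formula gives 0.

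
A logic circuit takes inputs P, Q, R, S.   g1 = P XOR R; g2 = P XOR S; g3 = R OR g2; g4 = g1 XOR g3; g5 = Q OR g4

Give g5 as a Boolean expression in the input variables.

Q OR ((P XOR R) XOR (R OR (P XOR S)))

g1 = P XOR R
g2 = P XOR S
g3 = R OR g2 = R OR (P XOR S)
g4 = g1 XOR g3 = (P XOR R) XOR (R OR (P XOR S))
g5 = Q OR g4 = Q OR ((P XOR R) XOR (R OR (P XOR S)))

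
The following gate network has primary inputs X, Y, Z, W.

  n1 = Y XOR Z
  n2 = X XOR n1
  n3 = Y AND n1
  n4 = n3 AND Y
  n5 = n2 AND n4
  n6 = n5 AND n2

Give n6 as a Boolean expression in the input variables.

n1 = Y XOR Z
n2 = X XOR n1 = X XOR (Y XOR Z)
n3 = Y AND n1 = Y AND (Y XOR Z)
n4 = n3 AND Y = (Y AND (Y XOR Z)) AND Y
n5 = n2 AND n4 = (X XOR (Y XOR Z)) AND ((Y AND (Y XOR Z)) AND Y)
n6 = n5 AND n2 = ((X XOR (Y XOR Z)) AND ((Y AND (Y XOR Z)) AND Y)) AND (X XOR (Y XOR Z))

((X XOR (Y XOR Z)) AND ((Y AND (Y XOR Z)) AND Y)) AND (X XOR (Y XOR Z))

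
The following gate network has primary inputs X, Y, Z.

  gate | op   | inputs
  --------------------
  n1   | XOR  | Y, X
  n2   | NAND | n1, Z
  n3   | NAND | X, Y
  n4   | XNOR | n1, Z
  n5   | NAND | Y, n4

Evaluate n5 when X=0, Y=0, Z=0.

1

n1 = 0 XOR 0 = 0
n4 = 0 XNOR 0 = 1
n5 = 0 NAND 1 = 1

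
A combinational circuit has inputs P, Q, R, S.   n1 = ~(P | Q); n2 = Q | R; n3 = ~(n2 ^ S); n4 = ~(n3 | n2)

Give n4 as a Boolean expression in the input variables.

~((~((Q | R) ^ S)) | (Q | R))

n2 = Q | R
n3 = ~(n2 ^ S) = ~((Q | R) ^ S)
n4 = ~(n3 | n2) = ~((~((Q | R) ^ S)) | (Q | R))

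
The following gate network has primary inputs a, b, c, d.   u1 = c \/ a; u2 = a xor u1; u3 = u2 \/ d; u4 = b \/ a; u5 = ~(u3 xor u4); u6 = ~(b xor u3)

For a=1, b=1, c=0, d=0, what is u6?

u1 = 0 \/ 1 = 1
u2 = 1 xor 1 = 0
u3 = 0 \/ 0 = 0
u6 = ~(1 xor 0) = 0

0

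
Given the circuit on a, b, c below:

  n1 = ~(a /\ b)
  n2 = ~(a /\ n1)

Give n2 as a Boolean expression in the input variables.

n1 = ~(a /\ b)
n2 = ~(a /\ n1) = ~(a /\ (~(a /\ b)))

~(a /\ (~(a /\ b)))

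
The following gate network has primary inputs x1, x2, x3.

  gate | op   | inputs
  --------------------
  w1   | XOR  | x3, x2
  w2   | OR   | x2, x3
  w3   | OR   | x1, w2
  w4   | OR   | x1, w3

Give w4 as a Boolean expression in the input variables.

x1 OR (x1 OR (x2 OR x3))

w2 = x2 OR x3
w3 = x1 OR w2 = x1 OR (x2 OR x3)
w4 = x1 OR w3 = x1 OR (x1 OR (x2 OR x3))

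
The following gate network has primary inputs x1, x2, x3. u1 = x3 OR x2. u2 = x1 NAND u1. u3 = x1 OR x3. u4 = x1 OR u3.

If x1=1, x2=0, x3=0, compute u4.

1

u3 = 1 OR 0 = 1
u4 = 1 OR 1 = 1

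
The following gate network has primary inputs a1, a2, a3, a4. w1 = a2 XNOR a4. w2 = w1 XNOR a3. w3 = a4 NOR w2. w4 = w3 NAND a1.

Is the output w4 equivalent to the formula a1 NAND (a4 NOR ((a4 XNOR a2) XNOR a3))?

Yes

w1 = a2 XNOR a4
w2 = w1 XNOR a3 = (a2 XNOR a4) XNOR a3
w3 = a4 NOR w2 = a4 NOR ((a2 XNOR a4) XNOR a3)
w4 = w3 NAND a1 = (a4 NOR ((a2 XNOR a4) XNOR a3)) NAND a1
At a1=1, a2=0, a3=0, a4=0: circuit gives 0, formula gives 0.
At a1=0, a2=0, a3=0, a4=0: circuit gives 1, formula gives 1.
Agrees on all 16 inputs.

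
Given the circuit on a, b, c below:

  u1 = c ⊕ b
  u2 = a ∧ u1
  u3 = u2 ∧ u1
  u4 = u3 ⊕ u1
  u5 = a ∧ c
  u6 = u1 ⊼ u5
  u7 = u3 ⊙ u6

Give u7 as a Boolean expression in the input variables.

u1 = c ⊕ b
u2 = a ∧ u1 = a ∧ (c ⊕ b)
u3 = u2 ∧ u1 = (a ∧ (c ⊕ b)) ∧ (c ⊕ b)
u5 = a ∧ c
u6 = u1 ⊼ u5 = (c ⊕ b) ⊼ (a ∧ c)
u7 = u3 ⊙ u6 = ((a ∧ (c ⊕ b)) ∧ (c ⊕ b)) ⊙ ((c ⊕ b) ⊼ (a ∧ c))

((a ∧ (c ⊕ b)) ∧ (c ⊕ b)) ⊙ ((c ⊕ b) ⊼ (a ∧ c))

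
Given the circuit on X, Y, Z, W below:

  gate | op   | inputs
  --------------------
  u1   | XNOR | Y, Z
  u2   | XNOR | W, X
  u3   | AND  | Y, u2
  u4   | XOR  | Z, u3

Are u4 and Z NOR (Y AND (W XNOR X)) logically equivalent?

No

u2 = W XNOR X
u3 = Y AND u2 = Y AND (W XNOR X)
u4 = Z XOR u3 = Z XOR (Y AND (W XNOR X))
At X=0, Y=0, Z=0, W=0: circuit gives 0, formula gives 1.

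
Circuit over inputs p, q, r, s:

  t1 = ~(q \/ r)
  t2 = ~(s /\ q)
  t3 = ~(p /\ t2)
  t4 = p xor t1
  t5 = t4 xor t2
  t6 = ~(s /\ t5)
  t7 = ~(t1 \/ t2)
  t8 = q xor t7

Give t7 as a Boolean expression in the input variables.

~((~(q \/ r)) \/ (~(s /\ q)))

t1 = ~(q \/ r)
t2 = ~(s /\ q)
t7 = ~(t1 \/ t2) = ~((~(q \/ r)) \/ (~(s /\ q)))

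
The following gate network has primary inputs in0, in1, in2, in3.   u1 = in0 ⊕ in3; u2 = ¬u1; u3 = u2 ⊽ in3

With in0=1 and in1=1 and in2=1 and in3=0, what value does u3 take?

1

u1 = 1 ⊕ 0 = 1
u2 = ¬1 = 0
u3 = 0 ⊽ 0 = 1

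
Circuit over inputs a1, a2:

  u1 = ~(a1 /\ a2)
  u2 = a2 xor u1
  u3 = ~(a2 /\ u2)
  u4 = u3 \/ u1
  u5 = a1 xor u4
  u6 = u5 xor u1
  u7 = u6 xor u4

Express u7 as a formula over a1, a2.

u1 = ~(a1 /\ a2)
u2 = a2 xor u1 = a2 xor (~(a1 /\ a2))
u3 = ~(a2 /\ u2) = ~(a2 /\ (a2 xor (~(a1 /\ a2))))
u4 = u3 \/ u1 = (~(a2 /\ (a2 xor (~(a1 /\ a2))))) \/ (~(a1 /\ a2))
u5 = a1 xor u4 = a1 xor ((~(a2 /\ (a2 xor (~(a1 /\ a2))))) \/ (~(a1 /\ a2)))
u6 = u5 xor u1 = (a1 xor ((~(a2 /\ (a2 xor (~(a1 /\ a2))))) \/ (~(a1 /\ a2)))) xor (~(a1 /\ a2))
u7 = u6 xor u4 = ((a1 xor ((~(a2 /\ (a2 xor (~(a1 /\ a2))))) \/ (~(a1 /\ a2)))) xor (~(a1 /\ a2))) xor ((~(a2 /\ (a2 xor (~(a1 /\ a2))))) \/ (~(a1 /\ a2)))

((a1 xor ((~(a2 /\ (a2 xor (~(a1 /\ a2))))) \/ (~(a1 /\ a2)))) xor (~(a1 /\ a2))) xor ((~(a2 /\ (a2 xor (~(a1 /\ a2))))) \/ (~(a1 /\ a2)))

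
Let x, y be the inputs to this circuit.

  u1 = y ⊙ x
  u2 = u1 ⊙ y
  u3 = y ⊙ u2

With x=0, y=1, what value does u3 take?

u1 = 1 ⊙ 0 = 0
u2 = 0 ⊙ 1 = 0
u3 = 1 ⊙ 0 = 0

0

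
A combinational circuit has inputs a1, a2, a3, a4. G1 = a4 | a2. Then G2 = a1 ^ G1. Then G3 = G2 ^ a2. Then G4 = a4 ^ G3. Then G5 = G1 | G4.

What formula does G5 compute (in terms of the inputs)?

G1 = a4 | a2
G2 = a1 ^ G1 = a1 ^ (a4 | a2)
G3 = G2 ^ a2 = (a1 ^ (a4 | a2)) ^ a2
G4 = a4 ^ G3 = a4 ^ ((a1 ^ (a4 | a2)) ^ a2)
G5 = G1 | G4 = (a4 | a2) | (a4 ^ ((a1 ^ (a4 | a2)) ^ a2))

(a4 | a2) | (a4 ^ ((a1 ^ (a4 | a2)) ^ a2))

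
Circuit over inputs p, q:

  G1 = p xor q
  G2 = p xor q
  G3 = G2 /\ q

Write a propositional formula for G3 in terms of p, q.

(p xor q) /\ q

G2 = p xor q
G3 = G2 /\ q = (p xor q) /\ q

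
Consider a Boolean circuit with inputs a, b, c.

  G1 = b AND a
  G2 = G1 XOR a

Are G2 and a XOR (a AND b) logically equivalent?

Yes

G1 = b AND a
G2 = G1 XOR a = (b AND a) XOR a
At a=0, b=0, c=0: circuit gives 0, formula gives 0.
At a=1, b=0, c=0: circuit gives 1, formula gives 1.
Agrees on all 8 inputs.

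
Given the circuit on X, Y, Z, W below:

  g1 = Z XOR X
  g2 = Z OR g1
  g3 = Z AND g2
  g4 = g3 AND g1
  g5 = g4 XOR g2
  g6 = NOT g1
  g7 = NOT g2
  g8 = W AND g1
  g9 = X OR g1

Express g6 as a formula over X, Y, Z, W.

g1 = Z XOR X
g6 = NOT g1 = NOT (Z XOR X)

NOT (Z XOR X)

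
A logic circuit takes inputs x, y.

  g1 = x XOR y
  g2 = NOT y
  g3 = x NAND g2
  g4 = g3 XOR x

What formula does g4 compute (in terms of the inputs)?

(x NAND NOT y) XOR x

g2 = NOT y
g3 = x NAND g2 = x NAND NOT y
g4 = g3 XOR x = (x NAND NOT y) XOR x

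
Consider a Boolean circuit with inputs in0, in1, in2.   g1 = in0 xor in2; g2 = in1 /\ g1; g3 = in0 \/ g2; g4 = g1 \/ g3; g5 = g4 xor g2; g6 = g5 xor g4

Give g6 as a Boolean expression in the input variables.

(((in0 xor in2) \/ (in0 \/ (in1 /\ (in0 xor in2)))) xor (in1 /\ (in0 xor in2))) xor ((in0 xor in2) \/ (in0 \/ (in1 /\ (in0 xor in2))))

g1 = in0 xor in2
g2 = in1 /\ g1 = in1 /\ (in0 xor in2)
g3 = in0 \/ g2 = in0 \/ (in1 /\ (in0 xor in2))
g4 = g1 \/ g3 = (in0 xor in2) \/ (in0 \/ (in1 /\ (in0 xor in2)))
g5 = g4 xor g2 = ((in0 xor in2) \/ (in0 \/ (in1 /\ (in0 xor in2)))) xor (in1 /\ (in0 xor in2))
g6 = g5 xor g4 = (((in0 xor in2) \/ (in0 \/ (in1 /\ (in0 xor in2)))) xor (in1 /\ (in0 xor in2))) xor ((in0 xor in2) \/ (in0 \/ (in1 /\ (in0 xor in2))))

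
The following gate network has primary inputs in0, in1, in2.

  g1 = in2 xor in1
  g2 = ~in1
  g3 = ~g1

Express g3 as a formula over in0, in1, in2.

~(in2 xor in1)

g1 = in2 xor in1
g3 = ~g1 = ~(in2 xor in1)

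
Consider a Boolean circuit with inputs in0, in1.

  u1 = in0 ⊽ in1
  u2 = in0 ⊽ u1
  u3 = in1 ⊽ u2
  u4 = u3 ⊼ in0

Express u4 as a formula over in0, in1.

(in1 ⊽ (in0 ⊽ (in0 ⊽ in1))) ⊼ in0

u1 = in0 ⊽ in1
u2 = in0 ⊽ u1 = in0 ⊽ (in0 ⊽ in1)
u3 = in1 ⊽ u2 = in1 ⊽ (in0 ⊽ (in0 ⊽ in1))
u4 = u3 ⊼ in0 = (in1 ⊽ (in0 ⊽ (in0 ⊽ in1))) ⊼ in0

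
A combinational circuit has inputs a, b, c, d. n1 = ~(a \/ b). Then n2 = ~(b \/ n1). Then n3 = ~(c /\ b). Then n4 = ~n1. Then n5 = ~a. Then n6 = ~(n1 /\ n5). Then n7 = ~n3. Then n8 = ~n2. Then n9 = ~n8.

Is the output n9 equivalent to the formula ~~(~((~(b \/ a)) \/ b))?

n1 = ~(a \/ b)
n2 = ~(b \/ n1) = ~(b \/ (~(a \/ b)))
n8 = ~n2 = ~(~(b \/ (~(a \/ b))))
n9 = ~n8 = ~~(~(b \/ (~(a \/ b))))
At a=0, b=0, c=0, d=0: circuit gives 0, formula gives 0.
At a=1, b=0, c=0, d=0: circuit gives 1, formula gives 1.
Agrees on all 16 inputs.

Yes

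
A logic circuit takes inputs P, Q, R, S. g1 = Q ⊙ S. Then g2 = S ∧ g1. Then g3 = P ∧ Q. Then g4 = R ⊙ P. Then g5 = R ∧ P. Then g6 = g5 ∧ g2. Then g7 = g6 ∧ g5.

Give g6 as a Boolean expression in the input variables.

(R ∧ P) ∧ (S ∧ (Q ⊙ S))

g1 = Q ⊙ S
g2 = S ∧ g1 = S ∧ (Q ⊙ S)
g5 = R ∧ P
g6 = g5 ∧ g2 = (R ∧ P) ∧ (S ∧ (Q ⊙ S))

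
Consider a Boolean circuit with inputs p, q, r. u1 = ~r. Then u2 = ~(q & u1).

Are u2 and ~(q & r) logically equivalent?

No

u1 = ~r
u2 = ~(q & u1) = ~(q & ~r)
At p=0, q=1, r=0: circuit gives 0, formula gives 1.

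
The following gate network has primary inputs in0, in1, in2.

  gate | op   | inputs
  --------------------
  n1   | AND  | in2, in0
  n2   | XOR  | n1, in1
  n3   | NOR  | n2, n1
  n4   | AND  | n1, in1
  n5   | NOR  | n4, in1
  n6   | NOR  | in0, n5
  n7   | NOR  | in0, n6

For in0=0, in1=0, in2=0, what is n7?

n1 = 0 AND 0 = 0
n4 = 0 AND 0 = 0
n5 = 0 NOR 0 = 1
n6 = 0 NOR 1 = 0
n7 = 0 NOR 0 = 1

1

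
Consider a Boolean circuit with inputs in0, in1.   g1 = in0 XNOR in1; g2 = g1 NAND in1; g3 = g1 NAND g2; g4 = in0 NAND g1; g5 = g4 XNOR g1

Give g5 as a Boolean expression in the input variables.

g1 = in0 XNOR in1
g4 = in0 NAND g1 = in0 NAND (in0 XNOR in1)
g5 = g4 XNOR g1 = (in0 NAND (in0 XNOR in1)) XNOR (in0 XNOR in1)

(in0 NAND (in0 XNOR in1)) XNOR (in0 XNOR in1)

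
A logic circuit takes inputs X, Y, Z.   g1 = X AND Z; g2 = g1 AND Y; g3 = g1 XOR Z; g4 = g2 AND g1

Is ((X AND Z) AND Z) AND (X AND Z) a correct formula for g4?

g1 = X AND Z
g2 = g1 AND Y = (X AND Z) AND Y
g4 = g2 AND g1 = ((X AND Z) AND Y) AND (X AND Z)
At X=1, Y=0, Z=1: circuit gives 0, formula gives 1.

No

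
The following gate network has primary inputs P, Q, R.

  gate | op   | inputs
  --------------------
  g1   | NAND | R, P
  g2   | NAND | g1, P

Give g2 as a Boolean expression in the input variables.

(R NAND P) NAND P

g1 = R NAND P
g2 = g1 NAND P = (R NAND P) NAND P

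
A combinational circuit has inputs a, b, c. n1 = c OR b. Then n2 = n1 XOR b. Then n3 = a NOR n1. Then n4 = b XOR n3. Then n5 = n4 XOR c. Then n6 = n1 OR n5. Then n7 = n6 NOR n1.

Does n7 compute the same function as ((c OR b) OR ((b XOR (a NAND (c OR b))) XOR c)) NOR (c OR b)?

No

n1 = c OR b
n3 = a NOR n1 = a NOR (c OR b)
n4 = b XOR n3 = b XOR (a NOR (c OR b))
n5 = n4 XOR c = (b XOR (a NOR (c OR b))) XOR c
n6 = n1 OR n5 = (c OR b) OR ((b XOR (a NOR (c OR b))) XOR c)
n7 = n6 NOR n1 = ((c OR b) OR ((b XOR (a NOR (c OR b))) XOR c)) NOR (c OR b)
At a=1, b=0, c=0: circuit gives 1, formula gives 0.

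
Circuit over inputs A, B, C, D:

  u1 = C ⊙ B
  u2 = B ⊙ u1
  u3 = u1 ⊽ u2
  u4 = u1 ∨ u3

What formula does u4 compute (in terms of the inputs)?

(C ⊙ B) ∨ ((C ⊙ B) ⊽ (B ⊙ (C ⊙ B)))

u1 = C ⊙ B
u2 = B ⊙ u1 = B ⊙ (C ⊙ B)
u3 = u1 ⊽ u2 = (C ⊙ B) ⊽ (B ⊙ (C ⊙ B))
u4 = u1 ∨ u3 = (C ⊙ B) ∨ ((C ⊙ B) ⊽ (B ⊙ (C ⊙ B)))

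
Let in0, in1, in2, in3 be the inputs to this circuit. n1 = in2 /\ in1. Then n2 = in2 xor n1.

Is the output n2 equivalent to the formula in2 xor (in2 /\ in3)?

No

n1 = in2 /\ in1
n2 = in2 xor n1 = in2 xor (in2 /\ in1)
At in0=0, in1=0, in2=1, in3=1: circuit gives 1, formula gives 0.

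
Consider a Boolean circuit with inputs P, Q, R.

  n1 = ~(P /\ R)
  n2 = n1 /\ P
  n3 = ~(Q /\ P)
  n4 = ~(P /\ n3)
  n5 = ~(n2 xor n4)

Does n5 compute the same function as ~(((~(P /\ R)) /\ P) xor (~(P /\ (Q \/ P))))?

n1 = ~(P /\ R)
n2 = n1 /\ P = (~(P /\ R)) /\ P
n3 = ~(Q /\ P)
n4 = ~(P /\ n3) = ~(P /\ (~(Q /\ P)))
n5 = ~(n2 xor n4) = ~(((~(P /\ R)) /\ P) xor (~(P /\ (~(Q /\ P)))))
At P=1, Q=1, R=0: circuit gives 1, formula gives 0.

No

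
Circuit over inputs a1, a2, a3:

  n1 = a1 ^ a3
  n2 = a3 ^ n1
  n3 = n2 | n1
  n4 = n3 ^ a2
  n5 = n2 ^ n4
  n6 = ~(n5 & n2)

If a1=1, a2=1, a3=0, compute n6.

0

n1 = 1 ^ 0 = 1
n2 = 0 ^ 1 = 1
n3 = 1 | 1 = 1
n4 = 1 ^ 1 = 0
n5 = 1 ^ 0 = 1
n6 = ~(1 & 1) = 0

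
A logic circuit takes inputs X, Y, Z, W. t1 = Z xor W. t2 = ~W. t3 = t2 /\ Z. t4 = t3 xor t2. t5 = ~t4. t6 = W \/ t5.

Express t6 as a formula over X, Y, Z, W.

t2 = ~W
t3 = t2 /\ Z = ~W /\ Z
t4 = t3 xor t2 = (~W /\ Z) xor ~W
t5 = ~t4 = ~((~W /\ Z) xor ~W)
t6 = W \/ t5 = W \/ ~((~W /\ Z) xor ~W)

W \/ ~((~W /\ Z) xor ~W)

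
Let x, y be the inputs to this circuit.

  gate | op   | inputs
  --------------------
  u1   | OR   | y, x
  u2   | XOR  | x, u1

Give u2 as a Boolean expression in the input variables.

x XOR (y OR x)

u1 = y OR x
u2 = x XOR u1 = x XOR (y OR x)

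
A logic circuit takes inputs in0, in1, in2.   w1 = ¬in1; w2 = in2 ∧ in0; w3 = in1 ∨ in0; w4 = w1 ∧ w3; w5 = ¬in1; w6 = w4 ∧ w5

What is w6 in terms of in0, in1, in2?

(¬in1 ∧ (in1 ∨ in0)) ∧ ¬in1

w1 = ¬in1
w3 = in1 ∨ in0
w4 = w1 ∧ w3 = ¬in1 ∧ (in1 ∨ in0)
w5 = ¬in1
w6 = w4 ∧ w5 = (¬in1 ∧ (in1 ∨ in0)) ∧ ¬in1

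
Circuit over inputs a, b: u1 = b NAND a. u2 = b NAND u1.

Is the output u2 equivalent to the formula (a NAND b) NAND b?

Yes

u1 = b NAND a
u2 = b NAND u1 = b NAND (b NAND a)
At a=0, b=1: circuit gives 0, formula gives 0.
At a=0, b=0: circuit gives 1, formula gives 1.
Agrees on all 4 inputs.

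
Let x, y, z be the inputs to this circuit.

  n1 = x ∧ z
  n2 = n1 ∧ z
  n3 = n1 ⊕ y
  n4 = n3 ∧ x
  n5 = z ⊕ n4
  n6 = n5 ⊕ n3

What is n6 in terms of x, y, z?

n1 = x ∧ z
n3 = n1 ⊕ y = (x ∧ z) ⊕ y
n4 = n3 ∧ x = ((x ∧ z) ⊕ y) ∧ x
n5 = z ⊕ n4 = z ⊕ (((x ∧ z) ⊕ y) ∧ x)
n6 = n5 ⊕ n3 = (z ⊕ (((x ∧ z) ⊕ y) ∧ x)) ⊕ ((x ∧ z) ⊕ y)

(z ⊕ (((x ∧ z) ⊕ y) ∧ x)) ⊕ ((x ∧ z) ⊕ y)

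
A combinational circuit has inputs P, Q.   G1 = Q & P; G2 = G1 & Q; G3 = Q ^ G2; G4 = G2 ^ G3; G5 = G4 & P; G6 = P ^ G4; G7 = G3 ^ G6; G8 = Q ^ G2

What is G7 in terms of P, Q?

(Q ^ ((Q & P) & Q)) ^ (P ^ (((Q & P) & Q) ^ (Q ^ ((Q & P) & Q))))

G1 = Q & P
G2 = G1 & Q = (Q & P) & Q
G3 = Q ^ G2 = Q ^ ((Q & P) & Q)
G4 = G2 ^ G3 = ((Q & P) & Q) ^ (Q ^ ((Q & P) & Q))
G6 = P ^ G4 = P ^ (((Q & P) & Q) ^ (Q ^ ((Q & P) & Q)))
G7 = G3 ^ G6 = (Q ^ ((Q & P) & Q)) ^ (P ^ (((Q & P) & Q) ^ (Q ^ ((Q & P) & Q))))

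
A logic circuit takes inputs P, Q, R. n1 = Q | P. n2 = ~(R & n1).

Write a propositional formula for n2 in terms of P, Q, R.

~(R & (Q | P))

n1 = Q | P
n2 = ~(R & n1) = ~(R & (Q | P))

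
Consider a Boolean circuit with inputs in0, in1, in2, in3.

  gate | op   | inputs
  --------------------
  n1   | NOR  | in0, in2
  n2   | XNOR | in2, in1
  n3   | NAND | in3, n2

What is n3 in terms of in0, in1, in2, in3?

n2 = in2 XNOR in1
n3 = in3 NAND n2 = in3 NAND (in2 XNOR in1)

in3 NAND (in2 XNOR in1)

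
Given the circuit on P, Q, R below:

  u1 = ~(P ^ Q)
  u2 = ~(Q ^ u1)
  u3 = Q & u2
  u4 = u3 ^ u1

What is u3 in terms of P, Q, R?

u1 = ~(P ^ Q)
u2 = ~(Q ^ u1) = ~(Q ^ (~(P ^ Q)))
u3 = Q & u2 = Q & (~(Q ^ (~(P ^ Q))))

Q & (~(Q ^ (~(P ^ Q))))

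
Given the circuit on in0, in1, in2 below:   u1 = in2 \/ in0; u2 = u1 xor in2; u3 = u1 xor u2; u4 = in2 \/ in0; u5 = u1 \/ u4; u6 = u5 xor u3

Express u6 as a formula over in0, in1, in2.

u1 = in2 \/ in0
u2 = u1 xor in2 = (in2 \/ in0) xor in2
u3 = u1 xor u2 = (in2 \/ in0) xor ((in2 \/ in0) xor in2)
u4 = in2 \/ in0
u5 = u1 \/ u4 = (in2 \/ in0) \/ (in2 \/ in0)
u6 = u5 xor u3 = ((in2 \/ in0) \/ (in2 \/ in0)) xor ((in2 \/ in0) xor ((in2 \/ in0) xor in2))

((in2 \/ in0) \/ (in2 \/ in0)) xor ((in2 \/ in0) xor ((in2 \/ in0) xor in2))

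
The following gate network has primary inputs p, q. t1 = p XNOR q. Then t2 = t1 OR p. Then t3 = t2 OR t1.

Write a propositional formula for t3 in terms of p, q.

t1 = p XNOR q
t2 = t1 OR p = (p XNOR q) OR p
t3 = t2 OR t1 = ((p XNOR q) OR p) OR (p XNOR q)

((p XNOR q) OR p) OR (p XNOR q)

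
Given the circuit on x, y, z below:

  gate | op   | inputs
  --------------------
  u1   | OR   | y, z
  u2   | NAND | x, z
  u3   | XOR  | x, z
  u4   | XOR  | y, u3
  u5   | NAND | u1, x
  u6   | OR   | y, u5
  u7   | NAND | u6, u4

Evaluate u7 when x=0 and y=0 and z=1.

u1 = 0 OR 1 = 1
u3 = 0 XOR 1 = 1
u4 = 0 XOR 1 = 1
u5 = 1 NAND 0 = 1
u6 = 0 OR 1 = 1
u7 = 1 NAND 1 = 0

0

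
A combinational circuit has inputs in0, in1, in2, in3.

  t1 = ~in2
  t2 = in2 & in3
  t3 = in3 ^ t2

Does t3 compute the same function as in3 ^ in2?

t2 = in2 & in3
t3 = in3 ^ t2 = in3 ^ (in2 & in3)
At in0=0, in1=0, in2=1, in3=0: circuit gives 0, formula gives 1.

No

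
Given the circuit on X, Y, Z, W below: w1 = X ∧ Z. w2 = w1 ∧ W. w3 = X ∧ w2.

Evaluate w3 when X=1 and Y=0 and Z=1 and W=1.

w1 = 1 ∧ 1 = 1
w2 = 1 ∧ 1 = 1
w3 = 1 ∧ 1 = 1

1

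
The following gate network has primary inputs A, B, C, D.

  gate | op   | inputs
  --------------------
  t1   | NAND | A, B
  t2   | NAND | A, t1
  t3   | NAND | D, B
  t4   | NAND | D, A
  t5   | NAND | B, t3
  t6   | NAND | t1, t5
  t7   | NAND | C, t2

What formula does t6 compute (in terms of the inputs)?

t1 = A NAND B
t3 = D NAND B
t5 = B NAND t3 = B NAND (D NAND B)
t6 = t1 NAND t5 = (A NAND B) NAND (B NAND (D NAND B))

(A NAND B) NAND (B NAND (D NAND B))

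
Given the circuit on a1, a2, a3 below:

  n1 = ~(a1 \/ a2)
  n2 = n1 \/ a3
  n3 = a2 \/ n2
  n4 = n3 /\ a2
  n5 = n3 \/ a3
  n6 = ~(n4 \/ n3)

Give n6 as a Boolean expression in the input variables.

~(((a2 \/ ((~(a1 \/ a2)) \/ a3)) /\ a2) \/ (a2 \/ ((~(a1 \/ a2)) \/ a3)))

n1 = ~(a1 \/ a2)
n2 = n1 \/ a3 = (~(a1 \/ a2)) \/ a3
n3 = a2 \/ n2 = a2 \/ ((~(a1 \/ a2)) \/ a3)
n4 = n3 /\ a2 = (a2 \/ ((~(a1 \/ a2)) \/ a3)) /\ a2
n6 = ~(n4 \/ n3) = ~(((a2 \/ ((~(a1 \/ a2)) \/ a3)) /\ a2) \/ (a2 \/ ((~(a1 \/ a2)) \/ a3)))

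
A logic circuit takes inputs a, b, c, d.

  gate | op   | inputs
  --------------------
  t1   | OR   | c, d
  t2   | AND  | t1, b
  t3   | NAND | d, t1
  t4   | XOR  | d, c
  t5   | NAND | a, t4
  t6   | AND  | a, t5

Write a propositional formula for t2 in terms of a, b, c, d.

(c OR d) AND b

t1 = c OR d
t2 = t1 AND b = (c OR d) AND b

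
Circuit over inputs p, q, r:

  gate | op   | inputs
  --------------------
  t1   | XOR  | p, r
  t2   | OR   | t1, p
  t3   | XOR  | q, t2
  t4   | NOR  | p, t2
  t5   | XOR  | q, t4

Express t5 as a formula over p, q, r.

t1 = p XOR r
t2 = t1 OR p = (p XOR r) OR p
t4 = p NOR t2 = p NOR ((p XOR r) OR p)
t5 = q XOR t4 = q XOR (p NOR ((p XOR r) OR p))

q XOR (p NOR ((p XOR r) OR p))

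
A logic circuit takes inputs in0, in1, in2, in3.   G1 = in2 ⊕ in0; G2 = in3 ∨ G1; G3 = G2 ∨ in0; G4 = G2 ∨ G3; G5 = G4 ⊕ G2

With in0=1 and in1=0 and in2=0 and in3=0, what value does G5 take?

G1 = 0 ⊕ 1 = 1
G2 = 0 ∨ 1 = 1
G3 = 1 ∨ 1 = 1
G4 = 1 ∨ 1 = 1
G5 = 1 ⊕ 1 = 0

0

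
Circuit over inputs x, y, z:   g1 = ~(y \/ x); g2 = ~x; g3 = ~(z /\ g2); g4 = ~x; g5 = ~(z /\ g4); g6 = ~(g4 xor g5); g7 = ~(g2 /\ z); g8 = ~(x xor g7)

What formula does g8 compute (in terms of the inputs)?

g2 = ~x
g7 = ~(g2 /\ z) = ~(~x /\ z)
g8 = ~(x xor g7) = ~(x xor (~(~x /\ z)))

~(x xor (~(~x /\ z)))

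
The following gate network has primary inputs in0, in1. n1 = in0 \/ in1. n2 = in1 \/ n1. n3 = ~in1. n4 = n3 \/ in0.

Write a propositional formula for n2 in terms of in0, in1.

in1 \/ (in0 \/ in1)

n1 = in0 \/ in1
n2 = in1 \/ n1 = in1 \/ (in0 \/ in1)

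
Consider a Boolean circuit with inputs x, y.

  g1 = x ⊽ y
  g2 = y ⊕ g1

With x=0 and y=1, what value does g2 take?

1

g1 = 0 ⊽ 1 = 0
g2 = 1 ⊕ 0 = 1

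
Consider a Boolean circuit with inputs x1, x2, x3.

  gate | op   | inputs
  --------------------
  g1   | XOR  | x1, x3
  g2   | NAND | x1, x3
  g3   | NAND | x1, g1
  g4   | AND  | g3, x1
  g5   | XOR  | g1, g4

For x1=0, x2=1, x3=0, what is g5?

0

g1 = 0 XOR 0 = 0
g3 = 0 NAND 0 = 1
g4 = 1 AND 0 = 0
g5 = 0 XOR 0 = 0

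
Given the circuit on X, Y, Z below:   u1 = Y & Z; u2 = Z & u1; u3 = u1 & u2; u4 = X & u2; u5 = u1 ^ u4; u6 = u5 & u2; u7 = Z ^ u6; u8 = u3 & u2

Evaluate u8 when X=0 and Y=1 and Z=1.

u1 = 1 & 1 = 1
u2 = 1 & 1 = 1
u3 = 1 & 1 = 1
u8 = 1 & 1 = 1

1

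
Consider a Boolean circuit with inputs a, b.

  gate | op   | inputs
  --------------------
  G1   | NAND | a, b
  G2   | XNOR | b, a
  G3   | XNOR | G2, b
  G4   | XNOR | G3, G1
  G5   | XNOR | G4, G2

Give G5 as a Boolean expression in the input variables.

G1 = a NAND b
G2 = b XNOR a
G3 = G2 XNOR b = (b XNOR a) XNOR b
G4 = G3 XNOR G1 = ((b XNOR a) XNOR b) XNOR (a NAND b)
G5 = G4 XNOR G2 = (((b XNOR a) XNOR b) XNOR (a NAND b)) XNOR (b XNOR a)

(((b XNOR a) XNOR b) XNOR (a NAND b)) XNOR (b XNOR a)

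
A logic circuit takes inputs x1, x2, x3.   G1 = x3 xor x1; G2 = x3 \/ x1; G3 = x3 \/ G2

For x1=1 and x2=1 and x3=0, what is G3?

1

G2 = 0 \/ 1 = 1
G3 = 0 \/ 1 = 1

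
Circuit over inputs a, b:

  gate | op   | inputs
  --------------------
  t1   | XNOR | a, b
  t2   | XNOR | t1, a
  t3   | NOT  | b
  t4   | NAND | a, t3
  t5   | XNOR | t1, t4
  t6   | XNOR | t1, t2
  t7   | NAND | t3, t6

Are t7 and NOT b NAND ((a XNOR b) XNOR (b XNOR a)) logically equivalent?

No

t1 = a XNOR b
t2 = t1 XNOR a = (a XNOR b) XNOR a
t3 = NOT b
t6 = t1 XNOR t2 = (a XNOR b) XNOR ((a XNOR b) XNOR a)
t7 = t3 NAND t6 = NOT b NAND ((a XNOR b) XNOR ((a XNOR b) XNOR a))
At a=0, b=0: circuit gives 1, formula gives 0.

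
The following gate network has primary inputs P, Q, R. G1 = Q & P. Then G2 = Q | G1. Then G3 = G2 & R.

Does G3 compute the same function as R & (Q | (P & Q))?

G1 = Q & P
G2 = Q | G1 = Q | (Q & P)
G3 = G2 & R = (Q | (Q & P)) & R
At P=0, Q=0, R=0: circuit gives 0, formula gives 0.
At P=0, Q=1, R=1: circuit gives 1, formula gives 1.
Agrees on all 8 inputs.

Yes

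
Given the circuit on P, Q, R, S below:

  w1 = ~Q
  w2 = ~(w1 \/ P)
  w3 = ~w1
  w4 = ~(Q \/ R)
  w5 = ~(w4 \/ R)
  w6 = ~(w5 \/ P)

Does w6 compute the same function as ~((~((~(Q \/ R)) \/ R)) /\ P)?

No

w4 = ~(Q \/ R)
w5 = ~(w4 \/ R) = ~((~(Q \/ R)) \/ R)
w6 = ~(w5 \/ P) = ~((~((~(Q \/ R)) \/ R)) \/ P)
At P=0, Q=1, R=0, S=0: circuit gives 0, formula gives 1.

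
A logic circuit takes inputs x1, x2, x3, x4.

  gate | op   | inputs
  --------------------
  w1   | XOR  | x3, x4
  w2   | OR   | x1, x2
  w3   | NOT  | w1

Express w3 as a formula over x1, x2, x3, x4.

NOT (x3 XOR x4)

w1 = x3 XOR x4
w3 = NOT w1 = NOT (x3 XOR x4)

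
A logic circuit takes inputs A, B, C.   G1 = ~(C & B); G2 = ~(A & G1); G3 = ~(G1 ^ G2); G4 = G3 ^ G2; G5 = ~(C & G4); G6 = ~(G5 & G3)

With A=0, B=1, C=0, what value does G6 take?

G1 = ~(0 & 1) = 1
G2 = ~(0 & 1) = 1
G3 = ~(1 ^ 1) = 1
G4 = 1 ^ 1 = 0
G5 = ~(0 & 0) = 1
G6 = ~(1 & 1) = 0

0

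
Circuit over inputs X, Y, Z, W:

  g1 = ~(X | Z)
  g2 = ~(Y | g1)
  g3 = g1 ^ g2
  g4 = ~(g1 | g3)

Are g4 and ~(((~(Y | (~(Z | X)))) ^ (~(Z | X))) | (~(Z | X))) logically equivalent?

Yes

g1 = ~(X | Z)
g2 = ~(Y | g1) = ~(Y | (~(X | Z)))
g3 = g1 ^ g2 = (~(X | Z)) ^ (~(Y | (~(X | Z))))
g4 = ~(g1 | g3) = ~((~(X | Z)) | ((~(X | Z)) ^ (~(Y | (~(X | Z))))))
At X=0, Y=0, Z=0, W=0: circuit gives 0, formula gives 0.
At X=0, Y=1, Z=1, W=0: circuit gives 1, formula gives 1.
Agrees on all 16 inputs.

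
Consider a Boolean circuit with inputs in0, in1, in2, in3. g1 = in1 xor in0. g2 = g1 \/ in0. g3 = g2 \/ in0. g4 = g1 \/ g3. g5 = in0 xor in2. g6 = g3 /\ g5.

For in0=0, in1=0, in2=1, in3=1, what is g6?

0

g1 = 0 xor 0 = 0
g2 = 0 \/ 0 = 0
g3 = 0 \/ 0 = 0
g5 = 0 xor 1 = 1
g6 = 0 /\ 1 = 0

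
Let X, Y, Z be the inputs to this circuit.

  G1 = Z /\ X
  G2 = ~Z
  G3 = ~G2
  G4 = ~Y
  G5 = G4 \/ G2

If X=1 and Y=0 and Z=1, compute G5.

G2 = ~1 = 0
G4 = ~0 = 1
G5 = 1 \/ 0 = 1

1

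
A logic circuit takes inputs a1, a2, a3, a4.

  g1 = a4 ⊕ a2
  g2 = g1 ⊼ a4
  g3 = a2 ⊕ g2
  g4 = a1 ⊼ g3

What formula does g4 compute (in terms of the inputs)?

g1 = a4 ⊕ a2
g2 = g1 ⊼ a4 = (a4 ⊕ a2) ⊼ a4
g3 = a2 ⊕ g2 = a2 ⊕ ((a4 ⊕ a2) ⊼ a4)
g4 = a1 ⊼ g3 = a1 ⊼ (a2 ⊕ ((a4 ⊕ a2) ⊼ a4))

a1 ⊼ (a2 ⊕ ((a4 ⊕ a2) ⊼ a4))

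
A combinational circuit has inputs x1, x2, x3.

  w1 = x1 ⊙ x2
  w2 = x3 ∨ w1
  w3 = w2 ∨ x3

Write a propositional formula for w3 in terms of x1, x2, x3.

(x3 ∨ (x1 ⊙ x2)) ∨ x3

w1 = x1 ⊙ x2
w2 = x3 ∨ w1 = x3 ∨ (x1 ⊙ x2)
w3 = w2 ∨ x3 = (x3 ∨ (x1 ⊙ x2)) ∨ x3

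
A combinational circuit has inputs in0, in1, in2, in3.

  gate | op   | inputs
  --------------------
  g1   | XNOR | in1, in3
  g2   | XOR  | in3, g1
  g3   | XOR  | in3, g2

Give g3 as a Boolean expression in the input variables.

g1 = in1 XNOR in3
g2 = in3 XOR g1 = in3 XOR (in1 XNOR in3)
g3 = in3 XOR g2 = in3 XOR (in3 XOR (in1 XNOR in3))

in3 XOR (in3 XOR (in1 XNOR in3))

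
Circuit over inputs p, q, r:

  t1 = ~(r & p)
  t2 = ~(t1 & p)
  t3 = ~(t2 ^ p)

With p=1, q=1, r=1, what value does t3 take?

t1 = ~(1 & 1) = 0
t2 = ~(0 & 1) = 1
t3 = ~(1 ^ 1) = 1

1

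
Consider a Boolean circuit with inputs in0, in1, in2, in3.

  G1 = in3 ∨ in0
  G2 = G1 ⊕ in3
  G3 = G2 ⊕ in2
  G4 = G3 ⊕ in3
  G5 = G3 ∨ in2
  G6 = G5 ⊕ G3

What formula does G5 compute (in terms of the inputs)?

G1 = in3 ∨ in0
G2 = G1 ⊕ in3 = (in3 ∨ in0) ⊕ in3
G3 = G2 ⊕ in2 = ((in3 ∨ in0) ⊕ in3) ⊕ in2
G5 = G3 ∨ in2 = (((in3 ∨ in0) ⊕ in3) ⊕ in2) ∨ in2

(((in3 ∨ in0) ⊕ in3) ⊕ in2) ∨ in2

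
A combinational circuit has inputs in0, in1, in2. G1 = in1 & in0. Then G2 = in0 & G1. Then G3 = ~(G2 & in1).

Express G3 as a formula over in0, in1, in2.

~((in0 & (in1 & in0)) & in1)

G1 = in1 & in0
G2 = in0 & G1 = in0 & (in1 & in0)
G3 = ~(G2 & in1) = ~((in0 & (in1 & in0)) & in1)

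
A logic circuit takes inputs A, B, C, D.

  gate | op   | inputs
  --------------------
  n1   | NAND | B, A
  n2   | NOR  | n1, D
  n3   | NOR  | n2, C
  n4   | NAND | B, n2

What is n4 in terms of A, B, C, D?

B NAND ((B NAND A) NOR D)

n1 = B NAND A
n2 = n1 NOR D = (B NAND A) NOR D
n4 = B NAND n2 = B NAND ((B NAND A) NOR D)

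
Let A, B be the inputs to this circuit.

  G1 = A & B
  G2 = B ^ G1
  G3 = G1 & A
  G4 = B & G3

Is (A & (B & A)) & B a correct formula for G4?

Yes

G1 = A & B
G3 = G1 & A = (A & B) & A
G4 = B & G3 = B & ((A & B) & A)
At A=0, B=0: circuit gives 0, formula gives 0.
At A=1, B=1: circuit gives 1, formula gives 1.
Agrees on all 4 inputs.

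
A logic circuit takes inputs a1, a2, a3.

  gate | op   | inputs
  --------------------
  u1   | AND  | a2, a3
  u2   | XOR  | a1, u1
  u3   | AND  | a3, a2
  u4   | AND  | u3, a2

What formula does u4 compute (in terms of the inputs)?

u3 = a3 AND a2
u4 = u3 AND a2 = (a3 AND a2) AND a2

(a3 AND a2) AND a2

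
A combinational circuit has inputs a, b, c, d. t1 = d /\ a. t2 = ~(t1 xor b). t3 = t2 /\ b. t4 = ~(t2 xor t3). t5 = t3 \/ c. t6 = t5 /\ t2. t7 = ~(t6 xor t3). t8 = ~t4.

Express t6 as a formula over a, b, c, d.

(((~((d /\ a) xor b)) /\ b) \/ c) /\ (~((d /\ a) xor b))

t1 = d /\ a
t2 = ~(t1 xor b) = ~((d /\ a) xor b)
t3 = t2 /\ b = (~((d /\ a) xor b)) /\ b
t5 = t3 \/ c = ((~((d /\ a) xor b)) /\ b) \/ c
t6 = t5 /\ t2 = (((~((d /\ a) xor b)) /\ b) \/ c) /\ (~((d /\ a) xor b))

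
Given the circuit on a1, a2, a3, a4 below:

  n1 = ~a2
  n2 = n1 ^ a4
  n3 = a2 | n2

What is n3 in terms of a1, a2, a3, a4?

a2 | (~a2 ^ a4)

n1 = ~a2
n2 = n1 ^ a4 = ~a2 ^ a4
n3 = a2 | n2 = a2 | (~a2 ^ a4)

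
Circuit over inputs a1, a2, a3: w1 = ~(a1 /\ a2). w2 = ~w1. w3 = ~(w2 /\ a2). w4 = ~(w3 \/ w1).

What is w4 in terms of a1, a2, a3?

~((~(~(~(a1 /\ a2)) /\ a2)) \/ (~(a1 /\ a2)))

w1 = ~(a1 /\ a2)
w2 = ~w1 = ~(~(a1 /\ a2))
w3 = ~(w2 /\ a2) = ~(~(~(a1 /\ a2)) /\ a2)
w4 = ~(w3 \/ w1) = ~((~(~(~(a1 /\ a2)) /\ a2)) \/ (~(a1 /\ a2)))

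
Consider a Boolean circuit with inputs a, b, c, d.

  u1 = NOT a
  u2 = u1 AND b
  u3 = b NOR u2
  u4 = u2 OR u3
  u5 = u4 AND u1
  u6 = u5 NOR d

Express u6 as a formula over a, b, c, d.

u1 = NOT a
u2 = u1 AND b = NOT a AND b
u3 = b NOR u2 = b NOR (NOT a AND b)
u4 = u2 OR u3 = (NOT a AND b) OR (b NOR (NOT a AND b))
u5 = u4 AND u1 = ((NOT a AND b) OR (b NOR (NOT a AND b))) AND NOT a
u6 = u5 NOR d = (((NOT a AND b) OR (b NOR (NOT a AND b))) AND NOT a) NOR d

(((NOT a AND b) OR (b NOR (NOT a AND b))) AND NOT a) NOR d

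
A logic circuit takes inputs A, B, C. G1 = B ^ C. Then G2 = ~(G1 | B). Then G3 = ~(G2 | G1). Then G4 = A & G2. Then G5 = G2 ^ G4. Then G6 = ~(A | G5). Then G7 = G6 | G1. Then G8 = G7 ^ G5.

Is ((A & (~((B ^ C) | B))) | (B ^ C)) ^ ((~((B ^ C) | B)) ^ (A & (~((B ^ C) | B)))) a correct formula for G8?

G1 = B ^ C
G2 = ~(G1 | B) = ~((B ^ C) | B)
G4 = A & G2 = A & (~((B ^ C) | B))
G5 = G2 ^ G4 = (~((B ^ C) | B)) ^ (A & (~((B ^ C) | B)))
G6 = ~(A | G5) = ~(A | ((~((B ^ C) | B)) ^ (A & (~((B ^ C) | B)))))
G7 = G6 | G1 = (~(A | ((~((B ^ C) | B)) ^ (A & (~((B ^ C) | B)))))) | (B ^ C)
G8 = G7 ^ G5 = ((~(A | ((~((B ^ C) | B)) ^ (A & (~((B ^ C) | B)))))) | (B ^ C)) ^ ((~((B ^ C) | B)) ^ (A & (~((B ^ C) | B))))
At A=0, B=1, C=1: circuit gives 1, formula gives 0.

No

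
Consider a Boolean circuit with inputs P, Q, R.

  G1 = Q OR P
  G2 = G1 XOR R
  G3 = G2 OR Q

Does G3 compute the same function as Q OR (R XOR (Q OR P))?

G1 = Q OR P
G2 = G1 XOR R = (Q OR P) XOR R
G3 = G2 OR Q = ((Q OR P) XOR R) OR Q
At P=0, Q=0, R=0: circuit gives 0, formula gives 0.
At P=0, Q=0, R=1: circuit gives 1, formula gives 1.
Agrees on all 8 inputs.

Yes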